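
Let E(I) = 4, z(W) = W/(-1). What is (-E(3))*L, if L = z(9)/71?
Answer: 36/71 ≈ 0.50704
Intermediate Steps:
z(W) = -W (z(W) = W*(-1) = -W)
L = -9/71 (L = -1*9/71 = -9*1/71 = -9/71 ≈ -0.12676)
(-E(3))*L = -1*4*(-9/71) = -4*(-9/71) = 36/71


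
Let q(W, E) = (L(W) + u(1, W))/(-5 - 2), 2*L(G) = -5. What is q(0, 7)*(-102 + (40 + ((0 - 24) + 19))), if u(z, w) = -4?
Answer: -871/14 ≈ -62.214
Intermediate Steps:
L(G) = -5/2 (L(G) = (½)*(-5) = -5/2)
q(W, E) = 13/14 (q(W, E) = (-5/2 - 4)/(-5 - 2) = -13/2/(-7) = -13/2*(-⅐) = 13/14)
q(0, 7)*(-102 + (40 + ((0 - 24) + 19))) = 13*(-102 + (40 + ((0 - 24) + 19)))/14 = 13*(-102 + (40 + (-24 + 19)))/14 = 13*(-102 + (40 - 5))/14 = 13*(-102 + 35)/14 = (13/14)*(-67) = -871/14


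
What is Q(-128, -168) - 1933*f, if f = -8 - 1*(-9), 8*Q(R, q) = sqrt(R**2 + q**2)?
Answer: -1933 + sqrt(697) ≈ -1906.6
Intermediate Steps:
Q(R, q) = sqrt(R**2 + q**2)/8
f = 1 (f = -8 + 9 = 1)
Q(-128, -168) - 1933*f = sqrt((-128)**2 + (-168)**2)/8 - 1933 = sqrt(16384 + 28224)/8 - 1*1933 = sqrt(44608)/8 - 1933 = (8*sqrt(697))/8 - 1933 = sqrt(697) - 1933 = -1933 + sqrt(697)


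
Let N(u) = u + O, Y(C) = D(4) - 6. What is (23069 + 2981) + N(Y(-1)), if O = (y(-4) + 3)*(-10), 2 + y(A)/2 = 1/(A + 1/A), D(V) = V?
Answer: 443066/17 ≈ 26063.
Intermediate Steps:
y(A) = -4 + 2/(A + 1/A)
O = 250/17 (O = (2*(-2 - 4 - 2*(-4)²)/(1 + (-4)²) + 3)*(-10) = (2*(-2 - 4 - 2*16)/(1 + 16) + 3)*(-10) = (2*(-2 - 4 - 32)/17 + 3)*(-10) = (2*(1/17)*(-38) + 3)*(-10) = (-76/17 + 3)*(-10) = -25/17*(-10) = 250/17 ≈ 14.706)
Y(C) = -2 (Y(C) = 4 - 6 = -2)
N(u) = 250/17 + u (N(u) = u + 250/17 = 250/17 + u)
(23069 + 2981) + N(Y(-1)) = (23069 + 2981) + (250/17 - 2) = 26050 + 216/17 = 443066/17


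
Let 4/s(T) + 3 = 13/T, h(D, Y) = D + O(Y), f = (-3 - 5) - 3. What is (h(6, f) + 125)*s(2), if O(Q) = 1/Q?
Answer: 11520/77 ≈ 149.61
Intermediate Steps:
f = -11 (f = -8 - 3 = -11)
O(Q) = 1/Q
h(D, Y) = D + 1/Y
s(T) = 4/(-3 + 13/T)
(h(6, f) + 125)*s(2) = ((6 + 1/(-11)) + 125)*(-4*2/(-13 + 3*2)) = ((6 - 1/11) + 125)*(-4*2/(-13 + 6)) = (65/11 + 125)*(-4*2/(-7)) = 1440*(-4*2*(-1/7))/11 = (1440/11)*(8/7) = 11520/77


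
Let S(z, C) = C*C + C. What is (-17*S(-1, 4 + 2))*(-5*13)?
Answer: 46410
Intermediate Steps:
S(z, C) = C + C² (S(z, C) = C² + C = C + C²)
(-17*S(-1, 4 + 2))*(-5*13) = (-17*(4 + 2)*(1 + (4 + 2)))*(-5*13) = -102*(1 + 6)*(-65) = -102*7*(-65) = -17*42*(-65) = -714*(-65) = 46410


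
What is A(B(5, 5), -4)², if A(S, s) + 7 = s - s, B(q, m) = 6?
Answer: 49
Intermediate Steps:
A(S, s) = -7 (A(S, s) = -7 + (s - s) = -7 + 0 = -7)
A(B(5, 5), -4)² = (-7)² = 49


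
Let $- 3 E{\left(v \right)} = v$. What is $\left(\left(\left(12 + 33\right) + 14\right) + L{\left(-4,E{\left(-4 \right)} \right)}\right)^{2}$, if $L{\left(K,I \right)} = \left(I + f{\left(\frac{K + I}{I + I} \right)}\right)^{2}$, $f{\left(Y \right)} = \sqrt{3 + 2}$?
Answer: $\frac{353344}{81} + \frac{9472 \sqrt{5}}{27} \approx 5146.7$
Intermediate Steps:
$f{\left(Y \right)} = \sqrt{5}$
$E{\left(v \right)} = - \frac{v}{3}$
$L{\left(K,I \right)} = \left(I + \sqrt{5}\right)^{2}$
$\left(\left(\left(12 + 33\right) + 14\right) + L{\left(-4,E{\left(-4 \right)} \right)}\right)^{2} = \left(\left(\left(12 + 33\right) + 14\right) + \left(\left(- \frac{1}{3}\right) \left(-4\right) + \sqrt{5}\right)^{2}\right)^{2} = \left(\left(45 + 14\right) + \left(\frac{4}{3} + \sqrt{5}\right)^{2}\right)^{2} = \left(59 + \left(\frac{4}{3} + \sqrt{5}\right)^{2}\right)^{2}$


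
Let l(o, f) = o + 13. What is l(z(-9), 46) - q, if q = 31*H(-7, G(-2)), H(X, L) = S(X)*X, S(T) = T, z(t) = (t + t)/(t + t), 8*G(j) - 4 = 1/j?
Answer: -1505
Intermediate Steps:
G(j) = ½ + 1/(8*j)
z(t) = 1 (z(t) = (2*t)/((2*t)) = (2*t)*(1/(2*t)) = 1)
l(o, f) = 13 + o
H(X, L) = X² (H(X, L) = X*X = X²)
q = 1519 (q = 31*(-7)² = 31*49 = 1519)
l(z(-9), 46) - q = (13 + 1) - 1*1519 = 14 - 1519 = -1505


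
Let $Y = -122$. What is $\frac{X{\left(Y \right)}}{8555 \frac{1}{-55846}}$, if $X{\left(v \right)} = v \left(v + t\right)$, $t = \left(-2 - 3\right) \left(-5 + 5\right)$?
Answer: $- \frac{831211864}{8555} \approx -97161.0$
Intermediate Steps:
$t = 0$ ($t = \left(-5\right) 0 = 0$)
$X{\left(v \right)} = v^{2}$ ($X{\left(v \right)} = v \left(v + 0\right) = v v = v^{2}$)
$\frac{X{\left(Y \right)}}{8555 \frac{1}{-55846}} = \frac{\left(-122\right)^{2}}{8555 \frac{1}{-55846}} = \frac{14884}{8555 \left(- \frac{1}{55846}\right)} = \frac{14884}{- \frac{8555}{55846}} = 14884 \left(- \frac{55846}{8555}\right) = - \frac{831211864}{8555}$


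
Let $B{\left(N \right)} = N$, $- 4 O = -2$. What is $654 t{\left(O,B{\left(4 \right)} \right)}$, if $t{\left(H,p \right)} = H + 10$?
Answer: $6867$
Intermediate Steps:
$O = \frac{1}{2}$ ($O = \left(- \frac{1}{4}\right) \left(-2\right) = \frac{1}{2} \approx 0.5$)
$t{\left(H,p \right)} = 10 + H$
$654 t{\left(O,B{\left(4 \right)} \right)} = 654 \left(10 + \frac{1}{2}\right) = 654 \cdot \frac{21}{2} = 6867$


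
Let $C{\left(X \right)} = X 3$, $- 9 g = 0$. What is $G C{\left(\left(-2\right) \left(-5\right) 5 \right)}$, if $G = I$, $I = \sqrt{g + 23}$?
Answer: $150 \sqrt{23} \approx 719.38$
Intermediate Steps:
$g = 0$ ($g = \left(- \frac{1}{9}\right) 0 = 0$)
$I = \sqrt{23}$ ($I = \sqrt{0 + 23} = \sqrt{23} \approx 4.7958$)
$C{\left(X \right)} = 3 X$
$G = \sqrt{23} \approx 4.7958$
$G C{\left(\left(-2\right) \left(-5\right) 5 \right)} = \sqrt{23} \cdot 3 \left(-2\right) \left(-5\right) 5 = \sqrt{23} \cdot 3 \cdot 10 \cdot 5 = \sqrt{23} \cdot 3 \cdot 50 = \sqrt{23} \cdot 150 = 150 \sqrt{23}$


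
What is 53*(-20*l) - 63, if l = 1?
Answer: -1123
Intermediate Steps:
53*(-20*l) - 63 = 53*(-20*1) - 63 = 53*(-20) - 63 = -1060 - 63 = -1123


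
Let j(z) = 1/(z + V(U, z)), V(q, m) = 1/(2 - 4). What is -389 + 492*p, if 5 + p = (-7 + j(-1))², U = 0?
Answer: 78209/3 ≈ 26070.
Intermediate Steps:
V(q, m) = -½ (V(q, m) = 1/(-2) = -½)
j(z) = 1/(-½ + z) (j(z) = 1/(z - ½) = 1/(-½ + z))
p = 484/9 (p = -5 + (-7 + 2/(-1 + 2*(-1)))² = -5 + (-7 + 2/(-1 - 2))² = -5 + (-7 + 2/(-3))² = -5 + (-7 + 2*(-⅓))² = -5 + (-7 - ⅔)² = -5 + (-23/3)² = -5 + 529/9 = 484/9 ≈ 53.778)
-389 + 492*p = -389 + 492*(484/9) = -389 + 79376/3 = 78209/3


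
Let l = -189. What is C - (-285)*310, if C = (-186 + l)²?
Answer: 228975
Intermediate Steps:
C = 140625 (C = (-186 - 189)² = (-375)² = 140625)
C - (-285)*310 = 140625 - (-285)*310 = 140625 - 1*(-88350) = 140625 + 88350 = 228975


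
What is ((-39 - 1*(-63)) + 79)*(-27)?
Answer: -2781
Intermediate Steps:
((-39 - 1*(-63)) + 79)*(-27) = ((-39 + 63) + 79)*(-27) = (24 + 79)*(-27) = 103*(-27) = -2781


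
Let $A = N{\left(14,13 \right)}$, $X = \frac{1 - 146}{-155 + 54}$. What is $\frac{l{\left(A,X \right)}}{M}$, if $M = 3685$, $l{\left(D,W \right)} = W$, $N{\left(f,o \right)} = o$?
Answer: $\frac{29}{74437} \approx 0.00038959$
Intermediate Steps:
$X = \frac{145}{101}$ ($X = - \frac{145}{-101} = \left(-145\right) \left(- \frac{1}{101}\right) = \frac{145}{101} \approx 1.4356$)
$A = 13$
$\frac{l{\left(A,X \right)}}{M} = \frac{145}{101 \cdot 3685} = \frac{145}{101} \cdot \frac{1}{3685} = \frac{29}{74437}$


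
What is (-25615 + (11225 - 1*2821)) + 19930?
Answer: 2719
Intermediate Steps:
(-25615 + (11225 - 1*2821)) + 19930 = (-25615 + (11225 - 2821)) + 19930 = (-25615 + 8404) + 19930 = -17211 + 19930 = 2719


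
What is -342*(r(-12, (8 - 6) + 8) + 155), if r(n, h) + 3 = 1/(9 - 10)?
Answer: -51642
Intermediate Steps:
r(n, h) = -4 (r(n, h) = -3 + 1/(9 - 10) = -3 + 1/(-1) = -3 - 1 = -4)
-342*(r(-12, (8 - 6) + 8) + 155) = -342*(-4 + 155) = -342*151 = -51642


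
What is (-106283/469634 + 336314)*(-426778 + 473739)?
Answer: 7417226160342073/469634 ≈ 1.5794e+10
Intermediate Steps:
(-106283/469634 + 336314)*(-426778 + 473739) = (-106283*1/469634 + 336314)*46961 = (-106283/469634 + 336314)*46961 = (157944382793/469634)*46961 = 7417226160342073/469634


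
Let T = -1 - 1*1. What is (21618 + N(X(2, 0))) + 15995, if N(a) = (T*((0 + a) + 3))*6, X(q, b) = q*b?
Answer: 37577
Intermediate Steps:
X(q, b) = b*q
T = -2 (T = -1 - 1 = -2)
N(a) = -36 - 12*a (N(a) = -2*((0 + a) + 3)*6 = -2*(a + 3)*6 = -2*(3 + a)*6 = (-6 - 2*a)*6 = -36 - 12*a)
(21618 + N(X(2, 0))) + 15995 = (21618 + (-36 - 0*2)) + 15995 = (21618 + (-36 - 12*0)) + 15995 = (21618 + (-36 + 0)) + 15995 = (21618 - 36) + 15995 = 21582 + 15995 = 37577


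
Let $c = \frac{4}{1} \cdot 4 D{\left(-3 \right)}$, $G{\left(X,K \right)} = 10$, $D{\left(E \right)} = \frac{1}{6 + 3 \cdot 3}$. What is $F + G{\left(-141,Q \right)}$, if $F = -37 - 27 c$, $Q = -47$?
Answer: $- \frac{279}{5} \approx -55.8$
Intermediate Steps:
$D{\left(E \right)} = \frac{1}{15}$ ($D{\left(E \right)} = \frac{1}{6 + 9} = \frac{1}{15}$)
$c = \frac{16}{15}$ ($c = \frac{4}{1} \cdot 4 \cdot \frac{1}{15} = 4 \cdot 1 \cdot 4 \cdot \frac{1}{15} = 4 \cdot 4 \cdot \frac{1}{15} = 16 \cdot \frac{1}{15} = \frac{16}{15} \approx 1.0667$)
$F = - \frac{329}{5}$ ($F = -37 - \frac{144}{5} = - \frac{329}{5} \approx -65.8$)
$F + G{\left(-141,Q \right)} = - \frac{329}{5} + 10 = - \frac{279}{5}$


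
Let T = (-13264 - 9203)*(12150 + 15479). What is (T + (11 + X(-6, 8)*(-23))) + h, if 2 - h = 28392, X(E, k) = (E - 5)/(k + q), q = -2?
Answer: -3724614479/6 ≈ -6.2077e+8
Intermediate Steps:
X(E, k) = (-5 + E)/(-2 + k) (X(E, k) = (E - 5)/(k - 2) = (-5 + E)/(-2 + k))
h = -28390 (h = 2 - 1*28392 = 2 - 28392 = -28390)
T = -620740743 (T = -22467*27629 = -620740743)
(T + (11 + X(-6, 8)*(-23))) + h = (-620740743 + (11 + ((-5 - 6)/(-2 + 8))*(-23))) - 28390 = (-620740743 + (11 + (-11/6)*(-23))) - 28390 = (-620740743 + (11 + ((⅙)*(-11))*(-23))) - 28390 = (-620740743 + (11 - 11/6*(-23))) - 28390 = (-620740743 + (11 + 253/6)) - 28390 = (-620740743 + 319/6) - 28390 = -3724444139/6 - 28390 = -3724614479/6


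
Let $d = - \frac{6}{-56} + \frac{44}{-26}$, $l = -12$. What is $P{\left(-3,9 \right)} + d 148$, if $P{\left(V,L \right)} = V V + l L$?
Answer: $- \frac{30358}{91} \approx -333.6$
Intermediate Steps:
$d = - \frac{577}{364}$ ($d = \left(-6\right) \left(- \frac{1}{56}\right) + 44 \left(- \frac{1}{26}\right) = \frac{3}{28} - \frac{22}{13} = - \frac{577}{364} \approx -1.5852$)
$P{\left(V,L \right)} = V^{2} - 12 L$ ($P{\left(V,L \right)} = V V - 12 L = V^{2} - 12 L$)
$P{\left(-3,9 \right)} + d 148 = \left(\left(-3\right)^{2} - 108\right) - \frac{21349}{91} = \left(9 - 108\right) - \frac{21349}{91} = -99 - \frac{21349}{91} = - \frac{30358}{91}$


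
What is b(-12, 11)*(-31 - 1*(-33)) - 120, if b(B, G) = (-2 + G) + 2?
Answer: -98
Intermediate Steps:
b(B, G) = G
b(-12, 11)*(-31 - 1*(-33)) - 120 = 11*(-31 - 1*(-33)) - 120 = 11*(-31 + 33) - 120 = 11*2 - 120 = 22 - 120 = -98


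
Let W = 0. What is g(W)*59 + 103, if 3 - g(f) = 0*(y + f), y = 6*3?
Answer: 280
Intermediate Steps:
y = 18
g(f) = 3 (g(f) = 3 - 0*(18 + f) = 3 - 1*0 = 3 + 0 = 3)
g(W)*59 + 103 = 3*59 + 103 = 177 + 103 = 280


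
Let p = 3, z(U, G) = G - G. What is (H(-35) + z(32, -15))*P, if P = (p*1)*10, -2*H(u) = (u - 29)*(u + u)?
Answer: -67200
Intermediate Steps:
H(u) = -u*(-29 + u) (H(u) = -(u - 29)*(u + u)/2 = -(-29 + u)*2*u/2 = -u*(-29 + u))
z(U, G) = 0
P = 30 (P = (3*1)*10 = 3*10 = 30)
(H(-35) + z(32, -15))*P = (-35*(29 - 1*(-35)) + 0)*30 = (-35*(29 + 35) + 0)*30 = (-35*64 + 0)*30 = (-2240 + 0)*30 = -2240*30 = -67200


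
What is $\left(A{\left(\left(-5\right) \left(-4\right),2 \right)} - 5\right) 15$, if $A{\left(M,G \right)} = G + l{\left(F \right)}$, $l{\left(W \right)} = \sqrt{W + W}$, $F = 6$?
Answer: $-45 + 30 \sqrt{3} \approx 6.9615$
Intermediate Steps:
$l{\left(W \right)} = \sqrt{2} \sqrt{W}$ ($l{\left(W \right)} = \sqrt{2 W} = \sqrt{2} \sqrt{W}$)
$A{\left(M,G \right)} = G + 2 \sqrt{3}$ ($A{\left(M,G \right)} = G + \sqrt{2} \sqrt{6} = G + 2 \sqrt{3}$)
$\left(A{\left(\left(-5\right) \left(-4\right),2 \right)} - 5\right) 15 = \left(\left(2 + 2 \sqrt{3}\right) - 5\right) 15 = \left(-3 + 2 \sqrt{3}\right) 15 = -45 + 30 \sqrt{3}$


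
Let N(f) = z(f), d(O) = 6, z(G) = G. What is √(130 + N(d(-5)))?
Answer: 2*√34 ≈ 11.662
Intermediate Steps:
N(f) = f
√(130 + N(d(-5))) = √(130 + 6) = √136 = 2*√34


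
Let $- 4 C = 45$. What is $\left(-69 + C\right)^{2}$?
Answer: $\frac{103041}{16} \approx 6440.1$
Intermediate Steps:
$C = - \frac{45}{4}$ ($C = \left(- \frac{1}{4}\right) 45 = - \frac{45}{4} \approx -11.25$)
$\left(-69 + C\right)^{2} = \left(-69 - \frac{45}{4}\right)^{2} = \left(- \frac{321}{4}\right)^{2} = \frac{103041}{16}$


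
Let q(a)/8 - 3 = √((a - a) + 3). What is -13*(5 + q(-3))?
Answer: -377 - 104*√3 ≈ -557.13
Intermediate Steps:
q(a) = 24 + 8*√3 (q(a) = 24 + 8*√((a - a) + 3) = 24 + 8*√(0 + 3) = 24 + 8*√3)
-13*(5 + q(-3)) = -13*(5 + (24 + 8*√3)) = -13*(29 + 8*√3) = -377 - 104*√3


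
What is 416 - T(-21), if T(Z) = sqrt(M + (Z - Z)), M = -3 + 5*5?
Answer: 416 - sqrt(22) ≈ 411.31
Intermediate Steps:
M = 22 (M = -3 + 25 = 22)
T(Z) = sqrt(22) (T(Z) = sqrt(22 + (Z - Z)) = sqrt(22 + 0) = sqrt(22))
416 - T(-21) = 416 - sqrt(22)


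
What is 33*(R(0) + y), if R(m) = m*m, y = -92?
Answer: -3036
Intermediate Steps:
R(m) = m²
33*(R(0) + y) = 33*(0² - 92) = 33*(0 - 92) = 33*(-92) = -3036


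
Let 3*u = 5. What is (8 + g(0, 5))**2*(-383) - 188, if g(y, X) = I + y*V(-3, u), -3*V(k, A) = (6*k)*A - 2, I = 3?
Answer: -46531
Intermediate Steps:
u = 5/3 (u = (1/3)*5 = 5/3 ≈ 1.6667)
V(k, A) = 2/3 - 2*A*k (V(k, A) = -((6*k)*A - 2)/3 = -(6*A*k - 2)/3 = -(-2 + 6*A*k)/3 = 2/3 - 2*A*k)
g(y, X) = 3 + 32*y/3 (g(y, X) = 3 + y*(2/3 - 2*5/3*(-3)) = 3 + y*(2/3 + 10) = 3 + y*(32/3) = 3 + 32*y/3)
(8 + g(0, 5))**2*(-383) - 188 = (8 + (3 + (32/3)*0))**2*(-383) - 188 = (8 + (3 + 0))**2*(-383) - 188 = (8 + 3)**2*(-383) - 188 = 11**2*(-383) - 188 = 121*(-383) - 188 = -46343 - 188 = -46531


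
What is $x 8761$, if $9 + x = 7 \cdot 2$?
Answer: $43805$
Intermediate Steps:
$x = 5$ ($x = -9 + 7 \cdot 2 = -9 + 14 = 5$)
$x 8761 = 5 \cdot 8761 = 43805$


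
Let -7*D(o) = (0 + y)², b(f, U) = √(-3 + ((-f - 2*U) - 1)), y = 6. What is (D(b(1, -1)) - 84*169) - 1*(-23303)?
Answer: 63713/7 ≈ 9101.9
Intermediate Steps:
b(f, U) = √(-4 - f - 2*U) (b(f, U) = √(-3 + (-1 - f - 2*U)) = √(-4 - f - 2*U))
D(o) = -36/7 (D(o) = -(0 + 6)²/7 = -⅐*6² = -⅐*36 = -36/7)
(D(b(1, -1)) - 84*169) - 1*(-23303) = (-36/7 - 84*169) - 1*(-23303) = (-36/7 - 14196) + 23303 = -99408/7 + 23303 = 63713/7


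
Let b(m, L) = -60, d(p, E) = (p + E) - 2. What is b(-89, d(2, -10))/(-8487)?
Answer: 20/2829 ≈ 0.0070696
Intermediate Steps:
d(p, E) = -2 + E + p (d(p, E) = (E + p) - 2 = -2 + E + p)
b(-89, d(2, -10))/(-8487) = -60/(-8487) = -60*(-1/8487) = 20/2829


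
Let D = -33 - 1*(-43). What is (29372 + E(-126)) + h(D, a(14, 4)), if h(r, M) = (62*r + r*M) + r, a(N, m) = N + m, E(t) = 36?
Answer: 30218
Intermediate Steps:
D = 10 (D = -33 + 43 = 10)
h(r, M) = 63*r + M*r (h(r, M) = (62*r + M*r) + r = 63*r + M*r)
(29372 + E(-126)) + h(D, a(14, 4)) = (29372 + 36) + 10*(63 + (14 + 4)) = 29408 + 10*(63 + 18) = 29408 + 10*81 = 29408 + 810 = 30218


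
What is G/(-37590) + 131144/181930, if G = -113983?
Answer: 73333229/19539282 ≈ 3.7531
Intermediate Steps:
G/(-37590) + 131144/181930 = -113983/(-37590) + 131144/181930 = -113983*(-1/37590) + 131144*(1/181930) = 113983/37590 + 65572/90965 = 73333229/19539282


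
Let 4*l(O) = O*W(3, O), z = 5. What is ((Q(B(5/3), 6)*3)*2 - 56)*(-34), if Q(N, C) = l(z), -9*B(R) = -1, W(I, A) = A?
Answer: 629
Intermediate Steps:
B(R) = 1/9 (B(R) = -1/9*(-1) = 1/9)
l(O) = O**2/4 (l(O) = (O*O)/4 = O**2/4)
Q(N, C) = 25/4 (Q(N, C) = (1/4)*5**2 = (1/4)*25 = 25/4)
((Q(B(5/3), 6)*3)*2 - 56)*(-34) = (((25/4)*3)*2 - 56)*(-34) = ((75/4)*2 - 56)*(-34) = (75/2 - 56)*(-34) = -37/2*(-34) = 629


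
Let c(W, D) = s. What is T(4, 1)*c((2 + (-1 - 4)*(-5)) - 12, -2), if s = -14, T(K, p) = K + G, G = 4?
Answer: -112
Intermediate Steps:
T(K, p) = 4 + K (T(K, p) = K + 4 = 4 + K)
c(W, D) = -14
T(4, 1)*c((2 + (-1 - 4)*(-5)) - 12, -2) = (4 + 4)*(-14) = 8*(-14) = -112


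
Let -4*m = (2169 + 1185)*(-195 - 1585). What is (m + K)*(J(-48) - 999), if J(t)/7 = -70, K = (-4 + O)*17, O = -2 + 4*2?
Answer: -2222427796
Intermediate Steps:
O = 6 (O = -2 + 8 = 6)
m = 1492530 (m = -(2169 + 1185)*(-195 - 1585)/4 = -1677*(-1780)/2 = -1/4*(-5970120) = 1492530)
K = 34 (K = (-4 + 6)*17 = 2*17 = 34)
J(t) = -490 (J(t) = 7*(-70) = -490)
(m + K)*(J(-48) - 999) = (1492530 + 34)*(-490 - 999) = 1492564*(-1489) = -2222427796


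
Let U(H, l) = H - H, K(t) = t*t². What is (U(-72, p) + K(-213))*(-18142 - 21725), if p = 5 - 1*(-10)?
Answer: 385258621599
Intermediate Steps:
p = 15 (p = 5 + 10 = 15)
K(t) = t³
U(H, l) = 0
(U(-72, p) + K(-213))*(-18142 - 21725) = (0 + (-213)³)*(-18142 - 21725) = (0 - 9663597)*(-39867) = -9663597*(-39867) = 385258621599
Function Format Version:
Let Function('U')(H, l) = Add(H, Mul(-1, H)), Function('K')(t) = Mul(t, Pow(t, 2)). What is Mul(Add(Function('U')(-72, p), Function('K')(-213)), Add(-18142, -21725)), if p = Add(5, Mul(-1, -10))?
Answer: 385258621599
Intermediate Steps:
p = 15 (p = Add(5, 10) = 15)
Function('K')(t) = Pow(t, 3)
Function('U')(H, l) = 0
Mul(Add(Function('U')(-72, p), Function('K')(-213)), Add(-18142, -21725)) = Mul(Add(0, Pow(-213, 3)), Add(-18142, -21725)) = Mul(Add(0, -9663597), -39867) = Mul(-9663597, -39867) = 385258621599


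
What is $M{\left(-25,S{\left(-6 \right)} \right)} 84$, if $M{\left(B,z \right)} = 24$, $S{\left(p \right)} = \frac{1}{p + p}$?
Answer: $2016$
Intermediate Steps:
$S{\left(p \right)} = \frac{1}{2 p}$
$M{\left(-25,S{\left(-6 \right)} \right)} 84 = 24 \cdot 84 = 2016$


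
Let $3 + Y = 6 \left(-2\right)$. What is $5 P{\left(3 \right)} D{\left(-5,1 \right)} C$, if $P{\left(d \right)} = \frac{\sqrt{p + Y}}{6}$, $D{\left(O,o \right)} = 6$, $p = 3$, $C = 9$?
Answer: $90 i \sqrt{3} \approx 155.88 i$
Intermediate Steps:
$Y = -15$ ($Y = -3 + 6 \left(-2\right) = -3 - 12 = -15$)
$P{\left(d \right)} = \frac{i \sqrt{3}}{3}$ ($P{\left(d \right)} = \frac{\sqrt{3 - 15}}{6} = \sqrt{-12} \cdot \frac{1}{6} = 2 i \sqrt{3} \cdot \frac{1}{6} = \frac{i \sqrt{3}}{3}$)
$5 P{\left(3 \right)} D{\left(-5,1 \right)} C = 5 \frac{i \sqrt{3}}{3} \cdot 6 \cdot 9 = \frac{5 i \sqrt{3}}{3} \cdot 6 \cdot 9 = 10 i \sqrt{3} \cdot 9 = 90 i \sqrt{3}$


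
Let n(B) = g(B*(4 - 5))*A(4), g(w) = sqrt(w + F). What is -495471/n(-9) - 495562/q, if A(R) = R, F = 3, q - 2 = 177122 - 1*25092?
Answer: -247781/76016 - 165157*sqrt(3)/8 ≈ -35761.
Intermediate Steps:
q = 152032 (q = 2 + (177122 - 1*25092) = 2 + (177122 - 25092) = 2 + 152030 = 152032)
g(w) = sqrt(3 + w) (g(w) = sqrt(w + 3) = sqrt(3 + w))
n(B) = 4*sqrt(3 - B) (n(B) = sqrt(3 + B*(4 - 5))*4 = sqrt(3 + B*(-1))*4 = sqrt(3 - B)*4 = 4*sqrt(3 - B))
-495471/n(-9) - 495562/q = -495471*1/(4*sqrt(3 - 1*(-9))) - 495562/152032 = -495471*1/(4*sqrt(3 + 9)) - 495562*1/152032 = -495471*sqrt(3)/24 - 247781/76016 = -165157*sqrt(3)/8 - 247781/76016 = -247781/76016 - 165157*sqrt(3)/8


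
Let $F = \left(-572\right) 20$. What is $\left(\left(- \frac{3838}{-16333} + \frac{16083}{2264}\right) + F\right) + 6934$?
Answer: $- \frac{166351098601}{36977912} \approx -4498.7$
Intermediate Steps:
$F = -11440$
$\left(\left(- \frac{3838}{-16333} + \frac{16083}{2264}\right) + F\right) + 6934 = \left(\left(- \frac{3838}{-16333} + \frac{16083}{2264}\right) - 11440\right) + 6934 = \left(\left(\left(-3838\right) \left(- \frac{1}{16333}\right) + 16083 \cdot \frac{1}{2264}\right) - 11440\right) + 6934 = \left(\left(\frac{3838}{16333} + \frac{16083}{2264}\right) - 11440\right) + 6934 = \left(\frac{271372871}{36977912} - 11440\right) + 6934 = - \frac{422755940409}{36977912} + 6934 = - \frac{166351098601}{36977912}$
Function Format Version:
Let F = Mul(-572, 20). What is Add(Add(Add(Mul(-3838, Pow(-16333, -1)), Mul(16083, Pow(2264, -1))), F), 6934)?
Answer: Rational(-166351098601, 36977912) ≈ -4498.7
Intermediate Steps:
F = -11440
Add(Add(Add(Mul(-3838, Pow(-16333, -1)), Mul(16083, Pow(2264, -1))), F), 6934) = Add(Add(Add(Mul(-3838, Pow(-16333, -1)), Mul(16083, Pow(2264, -1))), -11440), 6934) = Add(Add(Add(Mul(-3838, Rational(-1, 16333)), Mul(16083, Rational(1, 2264))), -11440), 6934) = Add(Add(Add(Rational(3838, 16333), Rational(16083, 2264)), -11440), 6934) = Add(Add(Rational(271372871, 36977912), -11440), 6934) = Add(Rational(-422755940409, 36977912), 6934) = Rational(-166351098601, 36977912)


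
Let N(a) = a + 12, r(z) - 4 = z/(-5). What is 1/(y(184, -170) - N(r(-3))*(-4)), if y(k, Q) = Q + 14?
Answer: -5/448 ≈ -0.011161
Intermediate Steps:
y(k, Q) = 14 + Q
r(z) = 4 - z/5 (r(z) = 4 + z/(-5) = 4 + z*(-⅕) = 4 - z/5)
N(a) = 12 + a
1/(y(184, -170) - N(r(-3))*(-4)) = 1/((14 - 170) - (12 + (4 - ⅕*(-3)))*(-4)) = 1/(-156 - (12 + (4 + ⅗))*(-4)) = 1/(-156 - (12 + 23/5)*(-4)) = 1/(-156 - 83*(-4)/5) = 1/(-156 - 1*(-332/5)) = 1/(-156 + 332/5) = 1/(-448/5) = -5/448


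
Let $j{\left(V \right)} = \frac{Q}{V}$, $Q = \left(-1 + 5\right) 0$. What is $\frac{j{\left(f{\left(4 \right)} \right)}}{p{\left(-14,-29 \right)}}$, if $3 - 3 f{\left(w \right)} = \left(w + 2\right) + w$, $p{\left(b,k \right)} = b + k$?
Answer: $0$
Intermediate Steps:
$f{\left(w \right)} = \frac{1}{3} - \frac{2 w}{3}$ ($f{\left(w \right)} = 1 - \frac{\left(w + 2\right) + w}{3} = 1 - \frac{\left(2 + w\right) + w}{3} = 1 - \frac{2 + 2 w}{3} = 1 - \left(\frac{2}{3} + \frac{2 w}{3}\right) = \frac{1}{3} - \frac{2 w}{3}$)
$Q = 0$ ($Q = 4 \cdot 0 = 0$)
$j{\left(V \right)} = 0$ ($j{\left(V \right)} = \frac{0}{V} = 0$)
$\frac{j{\left(f{\left(4 \right)} \right)}}{p{\left(-14,-29 \right)}} = \frac{0}{-14 - 29} = \frac{0}{-43} = 0 \left(- \frac{1}{43}\right) = 0$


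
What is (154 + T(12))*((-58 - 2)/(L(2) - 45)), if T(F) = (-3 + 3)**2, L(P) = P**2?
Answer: 9240/41 ≈ 225.37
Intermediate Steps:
T(F) = 0 (T(F) = 0**2 = 0)
(154 + T(12))*((-58 - 2)/(L(2) - 45)) = (154 + 0)*((-58 - 2)/(2**2 - 45)) = 154*(-60/(4 - 45)) = 154*(-60/(-41)) = 154*(-60*(-1/41)) = 154*(60/41) = 9240/41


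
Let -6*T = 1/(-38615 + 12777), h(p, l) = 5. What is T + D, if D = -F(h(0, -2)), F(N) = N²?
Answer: -3875699/155028 ≈ -25.000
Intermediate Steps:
D = -25 (D = -1*5² = -1*25 = -25)
T = 1/155028 (T = -1/(6*(-38615 + 12777)) = -⅙/(-25838) = -⅙*(-1/25838) = 1/155028 ≈ 6.4504e-6)
T + D = 1/155028 - 25 = -3875699/155028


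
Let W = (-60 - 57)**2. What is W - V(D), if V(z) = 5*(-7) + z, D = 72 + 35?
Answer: 13617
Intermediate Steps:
D = 107
W = 13689 (W = (-117)**2 = 13689)
V(z) = -35 + z
W - V(D) = 13689 - (-35 + 107) = 13689 - 1*72 = 13689 - 72 = 13617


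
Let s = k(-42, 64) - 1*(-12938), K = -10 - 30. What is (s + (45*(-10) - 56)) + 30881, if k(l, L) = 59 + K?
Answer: 43332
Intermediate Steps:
K = -40
k(l, L) = 19 (k(l, L) = 59 - 40 = 19)
s = 12957 (s = 19 - 1*(-12938) = 19 + 12938 = 12957)
(s + (45*(-10) - 56)) + 30881 = (12957 + (45*(-10) - 56)) + 30881 = (12957 + (-450 - 56)) + 30881 = (12957 - 506) + 30881 = 12451 + 30881 = 43332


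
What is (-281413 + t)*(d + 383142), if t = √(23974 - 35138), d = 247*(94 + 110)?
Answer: -122000977890 + 867060*I*√2791 ≈ -1.22e+11 + 4.5807e+7*I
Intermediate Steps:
d = 50388 (d = 247*204 = 50388)
t = 2*I*√2791 (t = √(-11164) = 2*I*√2791 ≈ 105.66*I)
(-281413 + t)*(d + 383142) = (-281413 + 2*I*√2791)*(50388 + 383142) = (-281413 + 2*I*√2791)*433530 = -122000977890 + 867060*I*√2791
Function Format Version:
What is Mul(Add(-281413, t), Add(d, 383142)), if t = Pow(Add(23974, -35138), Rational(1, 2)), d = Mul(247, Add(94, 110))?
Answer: Add(-122000977890, Mul(867060, I, Pow(2791, Rational(1, 2)))) ≈ Add(-1.2200e+11, Mul(4.5807e+7, I))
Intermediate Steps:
d = 50388 (d = Mul(247, 204) = 50388)
t = Mul(2, I, Pow(2791, Rational(1, 2))) (t = Pow(-11164, Rational(1, 2)) = Mul(2, I, Pow(2791, Rational(1, 2))) ≈ Mul(105.66, I))
Mul(Add(-281413, t), Add(d, 383142)) = Mul(Add(-281413, Mul(2, I, Pow(2791, Rational(1, 2)))), Add(50388, 383142)) = Mul(Add(-281413, Mul(2, I, Pow(2791, Rational(1, 2)))), 433530) = Add(-122000977890, Mul(867060, I, Pow(2791, Rational(1, 2))))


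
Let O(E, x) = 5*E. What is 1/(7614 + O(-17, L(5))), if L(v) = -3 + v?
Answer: 1/7529 ≈ 0.00013282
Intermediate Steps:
1/(7614 + O(-17, L(5))) = 1/(7614 + 5*(-17)) = 1/(7614 - 85) = 1/7529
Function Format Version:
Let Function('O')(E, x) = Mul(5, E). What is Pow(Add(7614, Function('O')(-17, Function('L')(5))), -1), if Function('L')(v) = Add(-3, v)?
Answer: Rational(1, 7529) ≈ 0.00013282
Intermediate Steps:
Pow(Add(7614, Function('O')(-17, Function('L')(5))), -1) = Pow(Add(7614, Mul(5, -17)), -1) = Pow(Add(7614, -85), -1) = Pow(7529, -1) = Rational(1, 7529)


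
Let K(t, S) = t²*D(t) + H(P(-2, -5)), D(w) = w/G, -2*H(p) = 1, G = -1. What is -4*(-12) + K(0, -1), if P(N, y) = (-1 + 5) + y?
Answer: 95/2 ≈ 47.500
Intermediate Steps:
P(N, y) = 4 + y
H(p) = -½ (H(p) = -½*1 = -½)
D(w) = -w (D(w) = w/(-1) = w*(-1) = -w)
K(t, S) = -½ - t³ (K(t, S) = t²*(-t) - ½ = -t³ - ½ = -½ - t³)
-4*(-12) + K(0, -1) = -4*(-12) + (-½ - 1*0³) = 48 + (-½ - 1*0) = 48 + (-½ + 0) = 48 - ½ = 95/2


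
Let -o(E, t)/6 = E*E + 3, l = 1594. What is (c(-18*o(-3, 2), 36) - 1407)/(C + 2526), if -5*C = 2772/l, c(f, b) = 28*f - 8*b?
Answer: 45951035/3354908 ≈ 13.697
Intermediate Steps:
o(E, t) = -18 - 6*E² (o(E, t) = -6*(E*E + 3) = -6*(E² + 3) = -6*(3 + E²) = -18 - 6*E²)
c(f, b) = -8*b + 28*f
C = -1386/3985 (C = -2772/(5*1594) = -⅕*1386/797 = -1386/3985 ≈ -0.34780)
(c(-18*o(-3, 2), 36) - 1407)/(C + 2526) = ((-8*36 + 28*(-18*(-18 - 6*(-3)²))) - 1407)/(-1386/3985 + 2526) = ((-288 + 28*(-18*(-18 - 6*9))) - 1407)/(10064724/3985) = ((-288 + 28*(-18*(-18 - 54))) - 1407)*(3985/10064724) = ((-288 + 28*(-18*(-72))) - 1407)*(3985/10064724) = ((-288 + 28*1296) - 1407)*(3985/10064724) = ((-288 + 36288) - 1407)*(3985/10064724) = (36000 - 1407)*(3985/10064724) = 34593*(3985/10064724) = 45951035/3354908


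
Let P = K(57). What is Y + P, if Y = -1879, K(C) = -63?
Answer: -1942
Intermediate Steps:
P = -63
Y + P = -1879 - 63 = -1942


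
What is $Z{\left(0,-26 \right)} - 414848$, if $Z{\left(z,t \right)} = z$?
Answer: $-414848$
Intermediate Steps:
$Z{\left(0,-26 \right)} - 414848 = 0 - 414848 = -414848$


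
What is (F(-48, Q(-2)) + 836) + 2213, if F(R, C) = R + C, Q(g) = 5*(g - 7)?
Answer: 2956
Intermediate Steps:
Q(g) = -35 + 5*g (Q(g) = 5*(-7 + g) = -35 + 5*g)
F(R, C) = C + R
(F(-48, Q(-2)) + 836) + 2213 = (((-35 + 5*(-2)) - 48) + 836) + 2213 = (((-35 - 10) - 48) + 836) + 2213 = ((-45 - 48) + 836) + 2213 = (-93 + 836) + 2213 = 743 + 2213 = 2956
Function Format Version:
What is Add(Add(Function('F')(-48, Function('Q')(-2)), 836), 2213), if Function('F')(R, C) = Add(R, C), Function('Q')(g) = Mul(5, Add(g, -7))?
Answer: 2956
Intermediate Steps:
Function('Q')(g) = Add(-35, Mul(5, g)) (Function('Q')(g) = Mul(5, Add(-7, g)) = Add(-35, Mul(5, g)))
Function('F')(R, C) = Add(C, R)
Add(Add(Function('F')(-48, Function('Q')(-2)), 836), 2213) = Add(Add(Add(Add(-35, Mul(5, -2)), -48), 836), 2213) = Add(Add(Add(Add(-35, -10), -48), 836), 2213) = Add(Add(Add(-45, -48), 836), 2213) = Add(Add(-93, 836), 2213) = Add(743, 2213) = 2956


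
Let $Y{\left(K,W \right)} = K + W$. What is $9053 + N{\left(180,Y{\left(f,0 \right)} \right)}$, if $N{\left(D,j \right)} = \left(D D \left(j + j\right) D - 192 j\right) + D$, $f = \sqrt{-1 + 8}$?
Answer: $9233 + 11663808 \sqrt{7} \approx 3.0869 \cdot 10^{7}$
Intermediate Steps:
$f = \sqrt{7} \approx 2.6458$
$N{\left(D,j \right)} = D - 192 j + 2 j D^{3}$ ($N{\left(D,j \right)} = \left(D^{2} \cdot 2 j D - 192 j\right) + D = \left(2 j D^{2} D - 192 j\right) + D = \left(2 j D^{3} - 192 j\right) + D = \left(- 192 j + 2 j D^{3}\right) + D = D - 192 j + 2 j D^{3}$)
$9053 + N{\left(180,Y{\left(f,0 \right)} \right)} = 9053 + \left(180 - 192 \left(\sqrt{7} + 0\right) + 2 \left(\sqrt{7} + 0\right) 180^{3}\right) = 9053 + \left(180 - 192 \sqrt{7} + 2 \sqrt{7} \cdot 5832000\right) = 9053 + \left(180 - 192 \sqrt{7} + 11664000 \sqrt{7}\right) = 9053 + \left(180 + 11663808 \sqrt{7}\right) = 9233 + 11663808 \sqrt{7}$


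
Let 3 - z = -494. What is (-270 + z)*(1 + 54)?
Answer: 12485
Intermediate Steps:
z = 497 (z = 3 - 1*(-494) = 3 + 494 = 497)
(-270 + z)*(1 + 54) = (-270 + 497)*(1 + 54) = 227*55 = 12485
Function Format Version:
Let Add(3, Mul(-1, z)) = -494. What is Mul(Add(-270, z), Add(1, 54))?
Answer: 12485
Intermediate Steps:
z = 497 (z = Add(3, Mul(-1, -494)) = Add(3, 494) = 497)
Mul(Add(-270, z), Add(1, 54)) = Mul(Add(-270, 497), Add(1, 54)) = Mul(227, 55) = 12485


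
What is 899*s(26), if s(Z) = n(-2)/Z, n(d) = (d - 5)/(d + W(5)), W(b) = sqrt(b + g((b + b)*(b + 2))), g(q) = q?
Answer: -6293/923 - 31465*sqrt(3)/1846 ≈ -36.341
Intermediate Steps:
W(b) = sqrt(b + 2*b*(2 + b)) (W(b) = sqrt(b + (b + b)*(b + 2)) = sqrt(b + (2*b)*(2 + b)) = sqrt(b + 2*b*(2 + b)))
n(d) = (-5 + d)/(d + 5*sqrt(3)) (n(d) = (d - 5)/(d + sqrt(5*(5 + 2*5))) = (-5 + d)/(d + sqrt(5*(5 + 10))) = (-5 + d)/(d + sqrt(5*15)) = (-5 + d)/(d + sqrt(75)) = (-5 + d)/(d + 5*sqrt(3)))
s(Z) = -7/(Z*(-2 + 5*sqrt(3))) (s(Z) = ((-5 - 2)/(-2 + 5*sqrt(3)))/Z = (-7/(-2 + 5*sqrt(3)))/Z = -7/(Z*(-2 + 5*sqrt(3))))
899*s(26) = 899*(7/(26*(2 - 5*sqrt(3)))) = 6293/(26*(2 - 5*sqrt(3)))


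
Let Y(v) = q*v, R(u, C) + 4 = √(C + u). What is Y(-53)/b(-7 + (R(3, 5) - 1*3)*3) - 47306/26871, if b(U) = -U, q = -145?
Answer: 1437104977/4783038 + 23055*√2/356 ≈ 392.04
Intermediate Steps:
R(u, C) = -4 + √(C + u)
Y(v) = -145*v
Y(-53)/b(-7 + (R(3, 5) - 1*3)*3) - 47306/26871 = (-145*(-53))/((-(-7 + ((-4 + √(5 + 3)) - 1*3)*3))) - 47306/26871 = 7685/((-(-7 + ((-4 + √8) - 3)*3))) - 47306*1/26871 = 7685/((-(-7 + ((-4 + 2*√2) - 3)*3))) - 47306/26871 = 7685/((-(-7 + (-7 + 2*√2)*3))) - 47306/26871 = 7685/((-(-7 + (-21 + 6*√2)))) - 47306/26871 = 7685/((-(-28 + 6*√2))) - 47306/26871 = 7685/(28 - 6*√2) - 47306/26871 = -47306/26871 + 7685/(28 - 6*√2)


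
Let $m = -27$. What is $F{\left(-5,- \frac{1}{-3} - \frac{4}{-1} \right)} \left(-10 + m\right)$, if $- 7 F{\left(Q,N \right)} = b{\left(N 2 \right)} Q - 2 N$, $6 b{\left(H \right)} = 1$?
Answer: $- \frac{703}{14} \approx -50.214$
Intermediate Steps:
$b{\left(H \right)} = \frac{1}{6}$ ($b{\left(H \right)} = \frac{1}{6} \cdot 1 = \frac{1}{6}$)
$F{\left(Q,N \right)} = - \frac{Q}{42} + \frac{2 N}{7}$ ($F{\left(Q,N \right)} = - \frac{\frac{Q}{6} - 2 N}{7} = - \frac{- 2 N + \frac{Q}{6}}{7} = - \frac{Q}{42} + \frac{2 N}{7}$)
$F{\left(-5,- \frac{1}{-3} - \frac{4}{-1} \right)} \left(-10 + m\right) = \left(\left(- \frac{1}{42}\right) \left(-5\right) + \frac{2 \left(- \frac{1}{-3} - \frac{4}{-1}\right)}{7}\right) \left(-10 - 27\right) = \left(\frac{5}{42} + \frac{2 \left(\left(-1\right) \left(- \frac{1}{3}\right) - -4\right)}{7}\right) \left(-37\right) = \left(\frac{5}{42} + \frac{2 \left(\frac{1}{3} + 4\right)}{7}\right) \left(-37\right) = \left(\frac{5}{42} + \frac{2}{7} \cdot \frac{13}{3}\right) \left(-37\right) = \left(\frac{5}{42} + \frac{26}{21}\right) \left(-37\right) = \frac{19}{14} \left(-37\right) = - \frac{703}{14}$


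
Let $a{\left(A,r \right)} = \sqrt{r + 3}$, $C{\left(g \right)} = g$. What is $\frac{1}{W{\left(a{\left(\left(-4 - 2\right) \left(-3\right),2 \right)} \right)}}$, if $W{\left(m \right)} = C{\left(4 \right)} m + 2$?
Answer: $- \frac{1}{38} + \frac{\sqrt{5}}{19} \approx 0.091372$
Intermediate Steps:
$a{\left(A,r \right)} = \sqrt{3 + r}$
$W{\left(m \right)} = 2 + 4 m$ ($W{\left(m \right)} = 4 m + 2 = 2 + 4 m$)
$\frac{1}{W{\left(a{\left(\left(-4 - 2\right) \left(-3\right),2 \right)} \right)}} = \frac{1}{2 + 4 \sqrt{3 + 2}} = \frac{1}{2 + 4 \sqrt{5}}$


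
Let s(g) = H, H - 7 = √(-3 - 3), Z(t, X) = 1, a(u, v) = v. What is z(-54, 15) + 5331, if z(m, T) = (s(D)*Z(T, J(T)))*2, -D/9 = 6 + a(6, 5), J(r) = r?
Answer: 5345 + 2*I*√6 ≈ 5345.0 + 4.899*I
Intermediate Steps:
D = -99 (D = -9*(6 + 5) = -9*11 = -99)
H = 7 + I*√6 (H = 7 + √(-3 - 3) = 7 + √(-6) = 7 + I*√6 ≈ 7.0 + 2.4495*I)
s(g) = 7 + I*√6
z(m, T) = 14 + 2*I*√6 (z(m, T) = ((7 + I*√6)*1)*2 = (7 + I*√6)*2 = 14 + 2*I*√6)
z(-54, 15) + 5331 = (14 + 2*I*√6) + 5331 = 5345 + 2*I*√6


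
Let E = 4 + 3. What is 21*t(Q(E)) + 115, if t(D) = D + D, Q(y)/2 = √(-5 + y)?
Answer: 115 + 84*√2 ≈ 233.79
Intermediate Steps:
E = 7
Q(y) = 2*√(-5 + y)
t(D) = 2*D
21*t(Q(E)) + 115 = 21*(2*(2*√(-5 + 7))) + 115 = 21*(2*(2*√2)) + 115 = 21*(4*√2) + 115 = 84*√2 + 115 = 115 + 84*√2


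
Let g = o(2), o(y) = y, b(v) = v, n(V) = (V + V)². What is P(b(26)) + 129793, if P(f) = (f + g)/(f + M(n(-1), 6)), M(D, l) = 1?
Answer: 3504439/27 ≈ 1.2979e+5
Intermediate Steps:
n(V) = 4*V² (n(V) = (2*V)² = 4*V²)
g = 2
P(f) = (2 + f)/(1 + f) (P(f) = (f + 2)/(f + 1) = (2 + f)/(1 + f))
P(b(26)) + 129793 = (2 + 26)/(1 + 26) + 129793 = 28/27 + 129793 = 3504439/27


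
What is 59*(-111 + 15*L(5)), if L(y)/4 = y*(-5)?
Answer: -95049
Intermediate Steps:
L(y) = -20*y (L(y) = 4*(y*(-5)) = 4*(-5*y) = -20*y)
59*(-111 + 15*L(5)) = 59*(-111 + 15*(-20*5)) = 59*(-111 + 15*(-100)) = 59*(-111 - 1500) = 59*(-1611) = -95049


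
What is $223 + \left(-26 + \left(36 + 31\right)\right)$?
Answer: $264$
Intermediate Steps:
$223 + \left(-26 + \left(36 + 31\right)\right) = 223 + \left(-26 + 67\right) = 223 + 41 = 264$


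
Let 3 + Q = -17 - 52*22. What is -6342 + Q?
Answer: -7506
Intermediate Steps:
Q = -1164 (Q = -3 + (-17 - 52*22) = -3 + (-17 - 1144) = -3 - 1161 = -1164)
-6342 + Q = -6342 - 1164 = -7506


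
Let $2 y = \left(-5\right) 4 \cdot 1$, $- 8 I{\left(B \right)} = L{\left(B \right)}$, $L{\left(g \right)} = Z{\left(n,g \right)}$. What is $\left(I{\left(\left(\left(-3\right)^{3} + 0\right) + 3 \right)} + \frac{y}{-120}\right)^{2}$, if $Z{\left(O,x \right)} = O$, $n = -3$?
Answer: $\frac{121}{576} \approx 0.21007$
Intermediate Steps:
$L{\left(g \right)} = -3$
$I{\left(B \right)} = \frac{3}{8}$ ($I{\left(B \right)} = \left(- \frac{1}{8}\right) \left(-3\right) = \frac{3}{8}$)
$y = -10$ ($y = \frac{\left(-5\right) 4 \cdot 1}{2} = \frac{\left(-20\right) 1}{2} = \frac{1}{2} \left(-20\right) = -10$)
$\left(I{\left(\left(\left(-3\right)^{3} + 0\right) + 3 \right)} + \frac{y}{-120}\right)^{2} = \left(\frac{3}{8} - \frac{10}{-120}\right)^{2} = \left(\frac{3}{8} - - \frac{1}{12}\right)^{2} = \left(\frac{3}{8} + \frac{1}{12}\right)^{2} = \left(\frac{11}{24}\right)^{2} = \frac{121}{576}$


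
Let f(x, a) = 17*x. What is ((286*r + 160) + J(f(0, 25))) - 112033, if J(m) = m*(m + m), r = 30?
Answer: -103293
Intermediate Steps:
J(m) = 2*m² (J(m) = m*(2*m) = 2*m²)
((286*r + 160) + J(f(0, 25))) - 112033 = ((286*30 + 160) + 2*(17*0)²) - 112033 = ((8580 + 160) + 2*0²) - 112033 = (8740 + 2*0) - 112033 = (8740 + 0) - 112033 = 8740 - 112033 = -103293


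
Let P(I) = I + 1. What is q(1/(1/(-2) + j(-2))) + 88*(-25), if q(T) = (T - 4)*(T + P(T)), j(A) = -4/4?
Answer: -19786/9 ≈ -2198.4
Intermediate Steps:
P(I) = 1 + I
j(A) = -1 (j(A) = -4*¼ = -1)
q(T) = (1 + 2*T)*(-4 + T) (q(T) = (T - 4)*(T + (1 + T)) = (-4 + T)*(1 + 2*T) = (1 + 2*T)*(-4 + T))
q(1/(1/(-2) + j(-2))) + 88*(-25) = (-4 - 7/(1/(-2) - 1) + 2*(1/(1/(-2) - 1))²) + 88*(-25) = (-4 - 7/(-½ - 1) + 2*(1/(-½ - 1))²) - 2200 = (-4 - 7/(-3/2) + 2*(1/(-3/2))²) - 2200 = (-4 - 7*(-⅔) + 2*(-⅔)²) - 2200 = (-4 + 14/3 + 2*(4/9)) - 2200 = (-4 + 14/3 + 8/9) - 2200 = 14/9 - 2200 = -19786/9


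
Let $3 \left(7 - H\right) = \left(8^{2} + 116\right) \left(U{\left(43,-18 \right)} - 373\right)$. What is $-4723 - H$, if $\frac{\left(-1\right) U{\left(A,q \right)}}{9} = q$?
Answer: $-17390$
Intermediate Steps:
$U{\left(A,q \right)} = - 9 q$
$H = 12667$ ($H = 7 - \frac{\left(8^{2} + 116\right) \left(\left(-9\right) \left(-18\right) - 373\right)}{3} = 7 - \frac{\left(64 + 116\right) \left(162 - 373\right)}{3} = 7 - \frac{180 \left(-211\right)}{3} = 7 - -12660 = 7 + 12660 = 12667$)
$-4723 - H = -4723 - 12667 = -17390$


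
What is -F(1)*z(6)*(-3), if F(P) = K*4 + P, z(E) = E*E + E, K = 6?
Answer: 3150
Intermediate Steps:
z(E) = E + E² (z(E) = E² + E = E + E²)
F(P) = 24 + P (F(P) = 6*4 + P = 24 + P)
-F(1)*z(6)*(-3) = -(24 + 1)*(6*(1 + 6))*(-3) = -25*(6*7)*(-3) = -25*42*(-3) = -1050*(-3) = -1*(-3150) = 3150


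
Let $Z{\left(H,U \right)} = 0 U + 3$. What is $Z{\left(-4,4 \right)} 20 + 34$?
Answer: $94$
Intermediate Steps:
$Z{\left(H,U \right)} = 3$ ($Z{\left(H,U \right)} = 0 + 3 = 3$)
$Z{\left(-4,4 \right)} 20 + 34 = 3 \cdot 20 + 34 = 60 + 34 = 94$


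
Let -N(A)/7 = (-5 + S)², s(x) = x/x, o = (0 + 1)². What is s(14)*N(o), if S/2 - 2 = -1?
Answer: -63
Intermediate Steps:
S = 2 (S = 4 + 2*(-1) = 4 - 2 = 2)
o = 1 (o = 1² = 1)
s(x) = 1
N(A) = -63 (N(A) = -7*(-5 + 2)² = -7*(-3)² = -7*9 = -63)
s(14)*N(o) = 1*(-63) = -63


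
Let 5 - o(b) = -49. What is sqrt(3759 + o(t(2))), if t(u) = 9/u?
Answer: sqrt(3813) ≈ 61.750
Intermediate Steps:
o(b) = 54 (o(b) = 5 - 1*(-49) = 5 + 49 = 54)
sqrt(3759 + o(t(2))) = sqrt(3759 + 54) = sqrt(3813)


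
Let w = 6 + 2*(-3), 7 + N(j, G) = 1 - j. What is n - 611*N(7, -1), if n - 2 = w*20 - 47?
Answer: 7898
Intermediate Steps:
N(j, G) = -6 - j (N(j, G) = -7 + (1 - j) = -6 - j)
w = 0 (w = 6 - 6 = 0)
n = -45 (n = 2 + (0*20 - 47) = 2 + (0 - 47) = 2 - 47 = -45)
n - 611*N(7, -1) = -45 - 611*(-6 - 1*7) = -45 - 611*(-6 - 7) = -45 - 611*(-13) = -45 + 7943 = 7898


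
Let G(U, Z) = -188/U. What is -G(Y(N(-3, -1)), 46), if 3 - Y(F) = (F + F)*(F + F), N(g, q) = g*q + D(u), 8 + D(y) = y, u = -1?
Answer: -4/3 ≈ -1.3333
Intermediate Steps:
D(y) = -8 + y
N(g, q) = -9 + g*q (N(g, q) = g*q + (-8 - 1) = g*q - 9 = -9 + g*q)
Y(F) = 3 - 4*F² (Y(F) = 3 - (F + F)*(F + F) = 3 - 2*F*2*F = 3 - 4*F²)
-G(Y(N(-3, -1)), 46) = -(-188)/(3 - 4*(-9 - 3*(-1))²) = -(-188)/(3 - 4*(-9 + 3)²) = -(-188)/(3 - 4*(-6)²) = -(-188)/(3 - 4*36) = -(-188)/(3 - 144) = -(-188)/(-141) = -(-188)*(-1)/141 = -1*4/3 = -4/3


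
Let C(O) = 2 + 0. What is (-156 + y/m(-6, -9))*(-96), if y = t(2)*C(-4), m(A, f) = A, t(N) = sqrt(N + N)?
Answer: 15040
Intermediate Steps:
t(N) = sqrt(2)*sqrt(N) (t(N) = sqrt(2*N) = sqrt(2)*sqrt(N))
C(O) = 2
y = 4 (y = (sqrt(2)*sqrt(2))*2 = 2*2 = 4)
(-156 + y/m(-6, -9))*(-96) = (-156 + 4/(-6))*(-96) = (-156 + 4*(-1/6))*(-96) = (-156 - 2/3)*(-96) = -470/3*(-96) = 15040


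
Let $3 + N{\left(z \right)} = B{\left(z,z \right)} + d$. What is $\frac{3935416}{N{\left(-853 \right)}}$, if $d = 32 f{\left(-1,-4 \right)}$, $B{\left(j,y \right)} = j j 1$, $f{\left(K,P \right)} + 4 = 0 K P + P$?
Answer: $\frac{1967708}{363675} \approx 5.4106$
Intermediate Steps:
$f{\left(K,P \right)} = -4 + P$ ($f{\left(K,P \right)} = -4 + \left(0 K P + P\right) = -4 + \left(0 P + P\right) = -4 + \left(0 + P\right) = -4 + P$)
$B{\left(j,y \right)} = j^{2}$ ($B{\left(j,y \right)} = j^{2} \cdot 1 = j^{2}$)
$d = -256$ ($d = 32 \left(-4 - 4\right) = 32 \left(-8\right) = -256$)
$N{\left(z \right)} = -259 + z^{2}$ ($N{\left(z \right)} = -3 + \left(z^{2} - 256\right) = -3 + \left(-256 + z^{2}\right) = -259 + z^{2}$)
$\frac{3935416}{N{\left(-853 \right)}} = \frac{3935416}{-259 + \left(-853\right)^{2}} = \frac{3935416}{-259 + 727609} = \frac{3935416}{727350} = 3935416 \cdot \frac{1}{727350} = \frac{1967708}{363675}$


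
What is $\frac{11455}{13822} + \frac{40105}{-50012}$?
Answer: $\frac{9278075}{345632932} \approx 0.026844$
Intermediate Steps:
$\frac{11455}{13822} + \frac{40105}{-50012} = 11455 \cdot \frac{1}{13822} + 40105 \left(- \frac{1}{50012}\right) = \frac{11455}{13822} - \frac{40105}{50012} = \frac{9278075}{345632932}$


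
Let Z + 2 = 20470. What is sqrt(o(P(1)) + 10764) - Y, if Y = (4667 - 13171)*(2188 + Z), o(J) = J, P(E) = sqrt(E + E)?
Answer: 192666624 + sqrt(10764 + sqrt(2)) ≈ 1.9267e+8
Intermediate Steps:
P(E) = sqrt(2)*sqrt(E) (P(E) = sqrt(2*E) = sqrt(2)*sqrt(E))
Z = 20468 (Z = -2 + 20470 = 20468)
Y = -192666624 (Y = (4667 - 13171)*(2188 + 20468) = -8504*22656 = -192666624)
sqrt(o(P(1)) + 10764) - Y = sqrt(sqrt(2)*sqrt(1) + 10764) - 1*(-192666624) = sqrt(sqrt(2)*1 + 10764) + 192666624 = sqrt(sqrt(2) + 10764) + 192666624 = sqrt(10764 + sqrt(2)) + 192666624 = 192666624 + sqrt(10764 + sqrt(2))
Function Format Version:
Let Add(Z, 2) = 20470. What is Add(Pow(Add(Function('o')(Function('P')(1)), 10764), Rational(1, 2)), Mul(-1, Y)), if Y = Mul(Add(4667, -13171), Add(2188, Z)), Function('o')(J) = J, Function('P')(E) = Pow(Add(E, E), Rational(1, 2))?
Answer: Add(192666624, Pow(Add(10764, Pow(2, Rational(1, 2))), Rational(1, 2))) ≈ 1.9267e+8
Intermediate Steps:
Function('P')(E) = Mul(Pow(2, Rational(1, 2)), Pow(E, Rational(1, 2))) (Function('P')(E) = Pow(Mul(2, E), Rational(1, 2)) = Mul(Pow(2, Rational(1, 2)), Pow(E, Rational(1, 2))))
Z = 20468 (Z = Add(-2, 20470) = 20468)
Y = -192666624 (Y = Mul(Add(4667, -13171), Add(2188, 20468)) = Mul(-8504, 22656) = -192666624)
Add(Pow(Add(Function('o')(Function('P')(1)), 10764), Rational(1, 2)), Mul(-1, Y)) = Add(Pow(Add(Mul(Pow(2, Rational(1, 2)), Pow(1, Rational(1, 2))), 10764), Rational(1, 2)), Mul(-1, -192666624)) = Add(Pow(Add(Mul(Pow(2, Rational(1, 2)), 1), 10764), Rational(1, 2)), 192666624) = Add(Pow(Add(Pow(2, Rational(1, 2)), 10764), Rational(1, 2)), 192666624) = Add(Pow(Add(10764, Pow(2, Rational(1, 2))), Rational(1, 2)), 192666624) = Add(192666624, Pow(Add(10764, Pow(2, Rational(1, 2))), Rational(1, 2)))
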